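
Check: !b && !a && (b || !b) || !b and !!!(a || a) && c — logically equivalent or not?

No

E1: !b && !a && (b || !b) || !b
    = !b && !a || !b
    = !b
E2: !!!(a || a) && c
    = !(a || a) && c
    = !a && c
These differ: at a=0, b=0, c=0, E1 = 1 but E2 = 0.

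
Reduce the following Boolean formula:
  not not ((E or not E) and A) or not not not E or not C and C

not not ((E or not E) and A) or not not not E or not C and C
= (E or not E) and A or not not not E or not C and C   — double negation
= (E or not E) and A or not E or not C and C   — double negation
= (E or not E) and A or not E   — complement / identity
= A or not E   — complement / identity

A or not E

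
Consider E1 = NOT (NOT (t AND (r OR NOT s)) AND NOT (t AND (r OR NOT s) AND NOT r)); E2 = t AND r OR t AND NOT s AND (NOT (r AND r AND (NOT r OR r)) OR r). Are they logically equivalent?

Yes

E1: NOT (NOT (t AND (r OR NOT s)) AND NOT (t AND (r OR NOT s) AND NOT r))
    = t AND (r OR NOT s) OR t AND (r OR NOT s) AND NOT r   — De Morgan
    = t AND (r OR NOT s)   — absorption
E2: t AND r OR t AND NOT s AND (NOT (r AND r AND (NOT r OR r)) OR r)
    = t AND r OR t AND NOT s AND (NOT (r AND (NOT r OR r)) OR r)   — idempotence
    = t AND (r OR NOT s AND (NOT (r AND (NOT r OR r)) OR r))   — distribution
    = t AND (r OR NOT s AND (NOT r OR r))   — complement / identity
    = t AND (r OR NOT s)   — complement / identity
Both reduce to t AND (r OR NOT s), so they are equivalent.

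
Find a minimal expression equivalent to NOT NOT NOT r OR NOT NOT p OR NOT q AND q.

NOT r OR p

NOT NOT NOT r OR NOT NOT p OR NOT q AND q
= NOT NOT NOT r OR NOT NOT p   — complement / identity
= NOT NOT NOT r OR p   — double negation
= NOT r OR p   — double negation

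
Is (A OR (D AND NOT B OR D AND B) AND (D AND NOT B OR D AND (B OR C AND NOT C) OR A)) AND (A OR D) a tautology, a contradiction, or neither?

(A OR (D AND NOT B OR D AND B) AND (D AND NOT B OR D AND (B OR C AND NOT C) OR A)) AND (A OR D)
= (A OR (D AND NOT B OR D AND B) AND (D AND NOT B OR D AND B OR A)) AND (A OR D)
= (A OR D AND NOT B OR D AND B) AND (A OR D)
= (A OR D) AND (A OR D)
= A OR D
This depends on A, D, so it is not a constant.

neither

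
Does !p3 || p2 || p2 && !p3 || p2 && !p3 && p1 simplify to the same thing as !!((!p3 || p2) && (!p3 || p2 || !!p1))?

E1: !p3 || p2 || p2 && !p3 || p2 && !p3 && p1
    = !p3 || p2 || p2 && !p3
    = !p3 || p2
E2: !!((!p3 || p2) && (!p3 || p2 || !!p1))
    = !!((!p3 || p2) && (!p3 || p2 || p1))
    = !!(!p3 || p2)
    = !p3 || p2
Both reduce to !p3 || p2, so they are equivalent.

Yes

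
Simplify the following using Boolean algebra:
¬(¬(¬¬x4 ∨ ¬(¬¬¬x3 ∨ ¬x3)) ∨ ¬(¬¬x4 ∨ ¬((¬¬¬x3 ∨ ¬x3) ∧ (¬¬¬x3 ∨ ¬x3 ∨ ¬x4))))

x4 ∨ x3

¬(¬(¬¬x4 ∨ ¬(¬¬¬x3 ∨ ¬x3)) ∨ ¬(¬¬x4 ∨ ¬((¬¬¬x3 ∨ ¬x3) ∧ (¬¬¬x3 ∨ ¬x3 ∨ ¬x4))))
= ¬(¬(¬¬x4 ∨ ¬(¬¬¬x3 ∨ ¬x3)) ∨ ¬(¬¬x4 ∨ ¬(¬¬¬x3 ∨ ¬x3)))   [absorption]
= ¬¬(¬¬x4 ∨ ¬(¬¬¬x3 ∨ ¬x3))   [idempotence]
= ¬(¬x4 ∧ (¬¬¬x3 ∨ ¬x3))   [De Morgan]
= ¬(¬x4 ∧ (¬x3 ∨ ¬x3))   [double negation]
= ¬(¬x4 ∧ ¬x3)   [idempotence]
= x4 ∨ x3   [De Morgan]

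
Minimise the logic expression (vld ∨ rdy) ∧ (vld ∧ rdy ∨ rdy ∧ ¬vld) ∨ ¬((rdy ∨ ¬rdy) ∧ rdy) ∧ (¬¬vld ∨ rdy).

(vld ∨ rdy) ∧ (vld ∧ rdy ∨ rdy ∧ ¬vld) ∨ ¬((rdy ∨ ¬rdy) ∧ rdy) ∧ (¬¬vld ∨ rdy)
= (vld ∨ rdy) ∧ rdy ∨ ¬((rdy ∨ ¬rdy) ∧ rdy) ∧ (¬¬vld ∨ rdy)   — distribution
= (vld ∨ rdy) ∧ rdy ∨ ¬((rdy ∨ ¬rdy) ∧ rdy) ∧ (vld ∨ rdy)   — double negation
= (vld ∨ rdy) ∧ rdy ∨ ¬rdy ∧ (vld ∨ rdy)   — complement / identity
= vld ∨ rdy   — distribution

vld ∨ rdy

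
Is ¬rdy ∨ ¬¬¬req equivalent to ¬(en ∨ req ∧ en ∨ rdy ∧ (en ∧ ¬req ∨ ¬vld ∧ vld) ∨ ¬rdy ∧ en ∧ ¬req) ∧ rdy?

No

E1: ¬rdy ∨ ¬¬¬req
    = ¬rdy ∨ ¬req   [double negation]
E2: ¬(en ∨ req ∧ en ∨ rdy ∧ (en ∧ ¬req ∨ ¬vld ∧ vld) ∨ ¬rdy ∧ en ∧ ¬req) ∧ rdy
    = ¬(en ∨ req ∧ en ∨ rdy ∧ en ∧ ¬req ∨ ¬rdy ∧ en ∧ ¬req) ∧ rdy   [complement / identity]
    = ¬(en ∨ req ∧ en ∨ en ∧ ¬req) ∧ rdy   [distribution]
    = ¬(en ∨ en) ∧ rdy   [distribution]
    = ¬en ∧ rdy   [idempotence]
These differ: at en=1, rdy=0, req=0, vld=0, E1 = 1 but E2 = 0.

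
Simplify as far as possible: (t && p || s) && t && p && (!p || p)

(t && p || s) && t && p && (!p || p)
= t && p && (!p || p)   [absorption]
= t && p   [complement / identity]

t && p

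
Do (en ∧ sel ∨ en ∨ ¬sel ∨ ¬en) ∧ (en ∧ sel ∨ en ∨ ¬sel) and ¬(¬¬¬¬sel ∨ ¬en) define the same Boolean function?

No

E1: (en ∧ sel ∨ en ∨ ¬sel ∨ ¬en) ∧ (en ∧ sel ∨ en ∨ ¬sel)
    = en ∧ sel ∨ en ∨ ¬sel
    = en ∨ ¬sel
E2: ¬(¬¬¬¬sel ∨ ¬en)
    = ¬(¬¬sel ∨ ¬en)
    = ¬sel ∧ en
These differ: at en=0, sel=0, E1 = 1 but E2 = 0.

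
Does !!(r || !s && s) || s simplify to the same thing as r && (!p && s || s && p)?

No

E1: !!(r || !s && s) || s
    = r || !s && s || s   [double negation]
    = r || s   [complement / identity]
E2: r && (!p && s || s && p)
    = r && s   [distribution]
These differ: at p=0, r=0, s=1, E1 = 1 but E2 = 0.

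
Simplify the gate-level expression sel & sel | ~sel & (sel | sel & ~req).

sel & sel | ~sel & (sel | sel & ~req)
= sel & sel | ~sel & sel   (absorption)
= sel   (distribution)

sel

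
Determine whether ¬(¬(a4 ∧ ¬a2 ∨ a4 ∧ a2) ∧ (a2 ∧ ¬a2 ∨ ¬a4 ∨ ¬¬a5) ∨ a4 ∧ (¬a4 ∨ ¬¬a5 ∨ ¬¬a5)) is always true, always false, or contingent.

contingent

¬(¬(a4 ∧ ¬a2 ∨ a4 ∧ a2) ∧ (a2 ∧ ¬a2 ∨ ¬a4 ∨ ¬¬a5) ∨ a4 ∧ (¬a4 ∨ ¬¬a5 ∨ ¬¬a5))
= ¬(¬a4 ∧ (a2 ∧ ¬a2 ∨ ¬a4 ∨ ¬¬a5) ∨ a4 ∧ (¬a4 ∨ ¬¬a5 ∨ ¬¬a5))   [distribution]
= ¬(¬a4 ∧ (¬a4 ∨ ¬¬a5) ∨ a4 ∧ (¬a4 ∨ ¬¬a5 ∨ ¬¬a5))   [complement / identity]
= ¬(¬a4 ∧ (¬a4 ∨ ¬¬a5) ∨ a4 ∧ (¬a4 ∨ ¬¬a5))   [idempotence]
= ¬(¬a4 ∨ ¬¬a5)   [distribution]
= a4 ∧ ¬a5   [De Morgan]
This depends on a4, a5, so it is not a constant.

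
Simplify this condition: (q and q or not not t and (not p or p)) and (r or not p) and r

(q or t) and r

(q and q or not not t and (not p or p)) and (r or not p) and r
= (q and q or t and (not p or p)) and (r or not p) and r   (double negation)
= (q and q or t) and (r or not p) and r   (complement / identity)
= (q and q or t) and r   (absorption)
= (q or t) and r   (idempotence)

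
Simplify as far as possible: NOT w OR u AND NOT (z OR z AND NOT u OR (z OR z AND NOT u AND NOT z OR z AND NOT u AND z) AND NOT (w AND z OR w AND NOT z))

NOT w OR u AND NOT (z OR z AND NOT u OR (z OR z AND NOT u AND NOT z OR z AND NOT u AND z) AND NOT (w AND z OR w AND NOT z))
= NOT w OR u AND NOT (z OR z AND NOT u OR (z OR z AND NOT u AND NOT z OR z AND NOT u AND z) AND NOT w)   [distribution]
= NOT w OR u AND NOT (z OR z AND NOT u OR (z OR z AND NOT u) AND NOT w)   [distribution]
= NOT w OR u AND NOT (z OR z AND NOT u)   [absorption]
= NOT w OR u AND NOT z   [absorption]

NOT w OR u AND NOT z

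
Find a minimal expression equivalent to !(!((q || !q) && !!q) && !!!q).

!(!((q || !q) && !!q) && !!!q)
= !(!!!q && !!!q)   — complement / identity
= !!!!q   — idempotence
= !!q   — double negation
= q   — double negation

q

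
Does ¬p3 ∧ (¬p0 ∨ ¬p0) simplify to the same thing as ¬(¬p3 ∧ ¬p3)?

E1: ¬p3 ∧ (¬p0 ∨ ¬p0)
    = ¬p3 ∧ ¬p0   [idempotence]
E2: ¬(¬p3 ∧ ¬p3)
    = ¬¬p3   [idempotence]
    = p3   [double negation]
These differ: at p0=0, p3=1, E1 = 0 but E2 = 1.

No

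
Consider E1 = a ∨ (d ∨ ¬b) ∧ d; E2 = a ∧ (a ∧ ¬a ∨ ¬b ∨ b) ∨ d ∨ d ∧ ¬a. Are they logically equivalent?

Yes

E1: a ∨ (d ∨ ¬b) ∧ d
    = a ∨ d   — absorption
E2: a ∧ (a ∧ ¬a ∨ ¬b ∨ b) ∨ d ∨ d ∧ ¬a
    = a ∧ (¬b ∨ b) ∨ d ∨ d ∧ ¬a   — complement / identity
    = a ∧ (¬b ∨ b) ∨ d   — absorption
    = a ∨ d   — complement / identity
Both reduce to a ∨ d, so they are equivalent.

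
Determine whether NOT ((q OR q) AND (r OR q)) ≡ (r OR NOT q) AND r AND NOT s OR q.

E1: NOT ((q OR q) AND (r OR q))
    = NOT (q AND r OR q)   (distribution)
    = NOT q   (absorption)
E2: (r OR NOT q) AND r AND NOT s OR q
    = r AND NOT s OR q   (absorption)
These differ: at q=1, r=0, s=0, E1 = 0 but E2 = 1.

No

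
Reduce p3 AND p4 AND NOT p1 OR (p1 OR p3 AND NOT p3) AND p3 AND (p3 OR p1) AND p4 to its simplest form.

p3 AND p4

p3 AND p4 AND NOT p1 OR (p1 OR p3 AND NOT p3) AND p3 AND (p3 OR p1) AND p4
= p3 AND p4 AND NOT p1 OR (p1 OR p3 AND NOT p3) AND p3 AND p4
= p3 AND p4 AND NOT p1 OR p1 AND p3 AND p4
= p3 AND p4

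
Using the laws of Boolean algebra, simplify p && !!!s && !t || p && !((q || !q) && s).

p && !s

p && !!!s && !t || p && !((q || !q) && s)
= p && !!!s && !t || p && !s   [complement / identity]
= p && !s && !t || p && !s   [double negation]
= p && !s   [absorption]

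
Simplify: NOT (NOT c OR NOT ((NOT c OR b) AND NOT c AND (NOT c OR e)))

FALSE

NOT (NOT c OR NOT ((NOT c OR b) AND NOT c AND (NOT c OR e)))
= NOT (NOT c OR NOT ((NOT c OR b) AND NOT c))   (absorption)
= NOT (NOT c OR NOT NOT c)   (absorption)
= c AND NOT c   (De Morgan)
= FALSE   (complement)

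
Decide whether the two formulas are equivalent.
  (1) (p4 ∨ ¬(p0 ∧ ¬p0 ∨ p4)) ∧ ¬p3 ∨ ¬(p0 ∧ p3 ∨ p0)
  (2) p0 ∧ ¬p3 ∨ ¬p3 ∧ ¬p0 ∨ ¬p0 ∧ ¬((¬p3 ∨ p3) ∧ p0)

Yes

E1: (p4 ∨ ¬(p0 ∧ ¬p0 ∨ p4)) ∧ ¬p3 ∨ ¬(p0 ∧ p3 ∨ p0)
    = (p4 ∨ ¬(p0 ∧ ¬p0 ∨ p4)) ∧ ¬p3 ∨ ¬p0   (absorption)
    = (p4 ∨ ¬p4) ∧ ¬p3 ∨ ¬p0   (complement / identity)
    = ¬p3 ∨ ¬p0   (complement / identity)
E2: p0 ∧ ¬p3 ∨ ¬p3 ∧ ¬p0 ∨ ¬p0 ∧ ¬((¬p3 ∨ p3) ∧ p0)
    = p0 ∧ ¬p3 ∨ ¬p3 ∧ ¬p0 ∨ ¬p0 ∧ ¬p0   (complement / identity)
    = p0 ∧ ¬p3 ∨ ¬p3 ∧ ¬p0 ∨ ¬p0   (idempotence)
    = ¬p3 ∨ ¬p0   (distribution)
Both reduce to ¬p3 ∨ ¬p0, so they are equivalent.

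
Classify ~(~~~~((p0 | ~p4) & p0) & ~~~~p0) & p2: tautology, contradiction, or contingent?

~(~~~~((p0 | ~p4) & p0) & ~~~~p0) & p2
= ~(~~~~p0 & ~~~~p0) & p2   — absorption
= ~(~~p0 & ~~~~p0) & p2   — double negation
= ~(~~p0 & ~~p0) & p2   — double negation
= ~~~p0 & p2   — idempotence
= ~p0 & p2   — double negation
This depends on p0, p2, so it is not a constant.

contingent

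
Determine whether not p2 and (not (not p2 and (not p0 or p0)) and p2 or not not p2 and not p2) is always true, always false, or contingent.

not p2 and (not (not p2 and (not p0 or p0)) and p2 or not not p2 and not p2)
= not p2 and (not not p2 and p2 or not not p2 and not p2)   (complement / identity)
= not p2 and not not p2   (distribution)
= not p2 and p2   (double negation)
= False   (complement)

always false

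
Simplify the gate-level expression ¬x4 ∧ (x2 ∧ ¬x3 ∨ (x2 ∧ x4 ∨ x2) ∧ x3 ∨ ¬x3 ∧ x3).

¬x4 ∧ x2

¬x4 ∧ (x2 ∧ ¬x3 ∨ (x2 ∧ x4 ∨ x2) ∧ x3 ∨ ¬x3 ∧ x3)
= ¬x4 ∧ (x2 ∧ ¬x3 ∨ (x2 ∧ x4 ∨ x2) ∧ x3)
= ¬x4 ∧ (x2 ∧ ¬x3 ∨ x2 ∧ x3)
= ¬x4 ∧ x2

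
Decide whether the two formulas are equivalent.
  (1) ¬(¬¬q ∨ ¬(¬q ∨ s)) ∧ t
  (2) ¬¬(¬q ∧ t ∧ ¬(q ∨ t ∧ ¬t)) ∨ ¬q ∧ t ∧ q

Yes

E1: ¬(¬¬q ∨ ¬(¬q ∨ s)) ∧ t
    = ¬q ∧ (¬q ∨ s) ∧ t
    = ¬q ∧ t
E2: ¬¬(¬q ∧ t ∧ ¬(q ∨ t ∧ ¬t)) ∨ ¬q ∧ t ∧ q
    = ¬¬(¬q ∧ t ∧ ¬q) ∨ ¬q ∧ t ∧ q
    = ¬q ∧ t ∧ ¬q ∨ ¬q ∧ t ∧ q
    = ¬q ∧ t
Both reduce to ¬q ∧ t, so they are equivalent.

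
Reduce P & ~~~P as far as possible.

0

P & ~~~P
= P & ~P   [double negation]
= 0   [complement]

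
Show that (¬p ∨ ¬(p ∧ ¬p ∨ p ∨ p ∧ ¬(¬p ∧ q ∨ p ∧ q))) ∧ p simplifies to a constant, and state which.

False

(¬p ∨ ¬(p ∧ ¬p ∨ p ∨ p ∧ ¬(¬p ∧ q ∨ p ∧ q))) ∧ p
= (¬p ∨ ¬(p ∧ ¬p ∨ p ∨ p ∧ ¬q)) ∧ p   (distribution)
= (¬p ∨ ¬(p ∨ p ∧ ¬q)) ∧ p   (complement / identity)
= (¬p ∨ ¬p) ∧ p   (absorption)
= ¬p ∧ p   (idempotence)
= False   (complement)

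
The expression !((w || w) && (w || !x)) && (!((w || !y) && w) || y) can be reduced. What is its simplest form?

!w

!((w || w) && (w || !x)) && (!((w || !y) && w) || y)
= !((w || w) && (w || !x)) && (!w || y)
= !(w && (w || !x)) && (!w || y)
= !w && (!w || y)
= !w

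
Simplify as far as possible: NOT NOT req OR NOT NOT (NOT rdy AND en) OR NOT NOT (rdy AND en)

NOT NOT req OR NOT NOT (NOT rdy AND en) OR NOT NOT (rdy AND en)
= NOT NOT req OR NOT rdy AND en OR NOT NOT (rdy AND en)   (double negation)
= req OR NOT rdy AND en OR NOT NOT (rdy AND en)   (double negation)
= req OR NOT rdy AND en OR rdy AND en   (double negation)
= req OR en   (distribution)

req OR en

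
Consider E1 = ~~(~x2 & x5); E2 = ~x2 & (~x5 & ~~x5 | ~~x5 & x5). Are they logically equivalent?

Yes

E1: ~~(~x2 & x5)
    = ~x2 & x5   (double negation)
E2: ~x2 & (~x5 & ~~x5 | ~~x5 & x5)
    = ~x2 & ~~x5   (distribution)
    = ~x2 & x5   (double negation)
Both reduce to ~x2 & x5, so they are equivalent.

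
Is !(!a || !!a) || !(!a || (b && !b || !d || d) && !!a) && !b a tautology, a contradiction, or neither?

!(!a || !!a) || !(!a || (b && !b || !d || d) && !!a) && !b
= !(!a || !!a) || !(!a || (!d || d) && !!a) && !b
= !(!a || !!a) || !(!a || !!a) && !b
= !(!a || !!a)
= a && !a
= false

contradiction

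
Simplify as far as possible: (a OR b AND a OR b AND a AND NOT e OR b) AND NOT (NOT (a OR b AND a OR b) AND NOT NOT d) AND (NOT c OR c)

a OR b

(a OR b AND a OR b AND a AND NOT e OR b) AND NOT (NOT (a OR b AND a OR b) AND NOT NOT d) AND (NOT c OR c)
= (a OR b AND a OR b) AND NOT (NOT (a OR b AND a OR b) AND NOT NOT d) AND (NOT c OR c)   — absorption
= (a OR b AND a OR b) AND (a OR b AND a OR b OR NOT d) AND (NOT c OR c)   — De Morgan
= (a OR b AND a OR b) AND (NOT c OR c)   — absorption
= (a OR b) AND (NOT c OR c)   — absorption
= a OR b   — complement / identity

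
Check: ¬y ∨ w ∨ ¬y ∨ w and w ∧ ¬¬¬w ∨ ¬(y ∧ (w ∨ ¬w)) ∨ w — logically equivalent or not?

E1: ¬y ∨ w ∨ ¬y ∨ w
    = ¬y ∨ w   [idempotence]
E2: w ∧ ¬¬¬w ∨ ¬(y ∧ (w ∨ ¬w)) ∨ w
    = w ∧ ¬w ∨ ¬(y ∧ (w ∨ ¬w)) ∨ w   [double negation]
    = ¬(y ∧ (w ∨ ¬w)) ∨ w   [complement / identity]
    = ¬y ∨ w   [complement / identity]
Both reduce to ¬y ∨ w, so they are equivalent.

Yes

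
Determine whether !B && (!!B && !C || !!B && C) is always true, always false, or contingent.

always false

!B && (!!B && !C || !!B && C)
= !B && !!B   — distribution
= !B && B   — double negation
= false   — complement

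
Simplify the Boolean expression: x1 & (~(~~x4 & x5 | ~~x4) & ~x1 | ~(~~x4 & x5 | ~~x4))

x1 & ~x4

x1 & (~(~~x4 & x5 | ~~x4) & ~x1 | ~(~~x4 & x5 | ~~x4))
= x1 & ~(~~x4 & x5 | ~~x4)
= x1 & ~~~x4
= x1 & ~x4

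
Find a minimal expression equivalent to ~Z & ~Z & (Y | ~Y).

~Z

~Z & ~Z & (Y | ~Y)
= ~Z & ~Z   (complement / identity)
= ~Z   (idempotence)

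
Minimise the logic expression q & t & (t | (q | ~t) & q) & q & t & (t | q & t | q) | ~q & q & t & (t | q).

q & t & (t | (q | ~t) & q) & q & t & (t | q & t | q) | ~q & q & t & (t | q)
= q & t & (t | q) & q & t & (t | q & t | q) | ~q & q & t & (t | q)   (absorption)
= q & t & (t | q) & q & t & (t | q) | ~q & q & t & (t | q)   (absorption)
= (q & t & (t | q) | ~q) & q & t & (t | q)   (distribution)
= q & t & (t | q)   (absorption)
= q & t   (absorption)

q & t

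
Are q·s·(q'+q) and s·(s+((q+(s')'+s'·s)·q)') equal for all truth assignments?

No

E1: q·s·(q'+q)
    = q·s   — complement / identity
E2: s·(s+((q+(s')'+s'·s)·q)')
    = s·(s+((q+(s')')·q)')   — complement / identity
    = s·(s+((q+s)·q)')   — double negation
    = s·(s+q')   — absorption
    = s   — absorption
These differ: at q=0, s=1, E1 = 0 but E2 = 1.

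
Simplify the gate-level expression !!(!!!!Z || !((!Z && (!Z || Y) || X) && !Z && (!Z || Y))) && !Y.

Z && !Y

!!(!!!!Z || !((!Z && (!Z || Y) || X) && !Z && (!Z || Y))) && !Y
= !!(!!!!Z || !(!Z && (!Z || Y))) && !Y   (absorption)
= !!(!!Z || !(!Z && (!Z || Y))) && !Y   (double negation)
= !(!Z && !Z && (!Z || Y)) && !Y   (De Morgan)
= !(!Z && !Z) && !Y   (absorption)
= !!Z && !Y   (idempotence)
= Z && !Y   (double negation)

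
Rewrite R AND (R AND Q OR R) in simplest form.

R AND (R AND Q OR R)
= R AND R   (absorption)
= R   (idempotence)

R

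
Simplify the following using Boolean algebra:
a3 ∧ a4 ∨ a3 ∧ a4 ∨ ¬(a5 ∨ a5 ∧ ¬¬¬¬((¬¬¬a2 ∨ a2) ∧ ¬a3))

a3 ∧ a4 ∨ a3 ∧ a4 ∨ ¬(a5 ∨ a5 ∧ ¬¬¬¬((¬¬¬a2 ∨ a2) ∧ ¬a3))
= a3 ∧ a4 ∨ a3 ∧ a4 ∨ ¬(a5 ∨ a5 ∧ ¬¬¬¬((¬a2 ∨ a2) ∧ ¬a3))   — double negation
= a3 ∧ a4 ∨ a3 ∧ a4 ∨ ¬(a5 ∨ a5 ∧ ¬¬¬¬¬a3)   — complement / identity
= a3 ∧ a4 ∨ a3 ∧ a4 ∨ ¬(a5 ∨ a5 ∧ ¬¬¬a3)   — double negation
= a3 ∧ a4 ∨ a3 ∧ a4 ∨ ¬(a5 ∨ a5 ∧ ¬a3)   — double negation
= a3 ∧ a4 ∨ a3 ∧ a4 ∨ ¬a5   — absorption
= a3 ∧ a4 ∨ ¬a5   — idempotence

a3 ∧ a4 ∨ ¬a5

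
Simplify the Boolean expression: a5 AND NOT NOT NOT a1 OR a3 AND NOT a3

a5 AND NOT a1

a5 AND NOT NOT NOT a1 OR a3 AND NOT a3
= a5 AND NOT NOT NOT a1   (complement / identity)
= a5 AND NOT a1   (double negation)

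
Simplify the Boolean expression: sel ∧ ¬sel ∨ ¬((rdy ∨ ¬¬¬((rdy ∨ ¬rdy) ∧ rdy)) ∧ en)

¬en

sel ∧ ¬sel ∨ ¬((rdy ∨ ¬¬¬((rdy ∨ ¬rdy) ∧ rdy)) ∧ en)
= sel ∧ ¬sel ∨ ¬((rdy ∨ ¬¬¬rdy) ∧ en)   — complement / identity
= sel ∧ ¬sel ∨ ¬((rdy ∨ ¬rdy) ∧ en)   — double negation
= ¬((rdy ∨ ¬rdy) ∧ en)   — complement / identity
= ¬en   — complement / identity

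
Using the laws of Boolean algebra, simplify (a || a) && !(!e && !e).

a && e

(a || a) && !(!e && !e)
= (a || a) && !!e
= (a || a) && e
= a && e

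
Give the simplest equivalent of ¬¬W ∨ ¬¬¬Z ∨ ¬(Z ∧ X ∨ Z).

¬¬W ∨ ¬¬¬Z ∨ ¬(Z ∧ X ∨ Z)
= ¬¬W ∨ ¬¬¬Z ∨ ¬Z   — absorption
= ¬¬W ∨ ¬Z ∨ ¬Z   — double negation
= ¬¬W ∨ ¬Z   — idempotence
= W ∨ ¬Z   — double negation

W ∨ ¬Z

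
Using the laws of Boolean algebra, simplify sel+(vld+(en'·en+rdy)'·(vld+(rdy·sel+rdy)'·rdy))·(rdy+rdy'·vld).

sel+(vld+(en'·en+rdy)'·(vld+(rdy·sel+rdy)'·rdy))·(rdy+rdy'·vld)
= sel+(vld+rdy'·(vld+(rdy·sel+rdy)'·rdy))·(rdy+rdy'·vld)
= sel+(vld+rdy'·(vld+rdy'·rdy))·(rdy+rdy'·vld)
= sel+(vld+rdy'·vld)·(rdy+rdy'·vld)
= sel+rdy'·vld+vld·rdy
= sel+vld

sel+vld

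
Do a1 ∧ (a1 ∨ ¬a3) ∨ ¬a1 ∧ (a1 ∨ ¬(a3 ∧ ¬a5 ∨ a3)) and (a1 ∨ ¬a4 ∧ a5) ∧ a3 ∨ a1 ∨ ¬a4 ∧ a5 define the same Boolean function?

No

E1: a1 ∧ (a1 ∨ ¬a3) ∨ ¬a1 ∧ (a1 ∨ ¬(a3 ∧ ¬a5 ∨ a3))
    = a1 ∧ (a1 ∨ ¬a3) ∨ ¬a1 ∧ (a1 ∨ ¬a3)   (absorption)
    = a1 ∨ ¬a3   (distribution)
E2: (a1 ∨ ¬a4 ∧ a5) ∧ a3 ∨ a1 ∨ ¬a4 ∧ a5
    = a1 ∨ ¬a4 ∧ a5   (absorption)
These differ: at a1=0, a3=0, a4=0, a5=0, E1 = 1 but E2 = 0.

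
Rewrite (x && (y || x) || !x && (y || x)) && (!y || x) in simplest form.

x

(x && (y || x) || !x && (y || x)) && (!y || x)
= (y || x) && (!y || x)   [distribution]
= y && !y || x   [distribution]
= x   [complement / identity]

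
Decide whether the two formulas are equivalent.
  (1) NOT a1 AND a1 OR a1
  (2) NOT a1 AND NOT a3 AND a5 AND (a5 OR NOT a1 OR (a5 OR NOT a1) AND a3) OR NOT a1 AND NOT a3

E1: NOT a1 AND a1 OR a1
    = a1   — complement / identity
E2: NOT a1 AND NOT a3 AND a5 AND (a5 OR NOT a1 OR (a5 OR NOT a1) AND a3) OR NOT a1 AND NOT a3
    = NOT a1 AND NOT a3 AND a5 AND (a5 OR NOT a1) OR NOT a1 AND NOT a3   — absorption
    = NOT a1 AND NOT a3 AND a5 OR NOT a1 AND NOT a3   — absorption
    = NOT a1 AND NOT a3   — absorption
These differ: at a1=1, a3=0, a5=1, E1 = 1 but E2 = 0.

No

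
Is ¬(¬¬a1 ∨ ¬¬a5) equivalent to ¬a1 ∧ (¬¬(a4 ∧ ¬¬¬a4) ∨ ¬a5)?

Yes

E1: ¬(¬¬a1 ∨ ¬¬a5)
    = ¬a1 ∧ ¬a5
E2: ¬a1 ∧ (¬¬(a4 ∧ ¬¬¬a4) ∨ ¬a5)
    = ¬a1 ∧ (¬¬(a4 ∧ ¬a4) ∨ ¬a5)
    = ¬a1 ∧ (a4 ∧ ¬a4 ∨ ¬a5)
    = ¬a1 ∧ ¬a5
Both reduce to ¬a1 ∧ ¬a5, so they are equivalent.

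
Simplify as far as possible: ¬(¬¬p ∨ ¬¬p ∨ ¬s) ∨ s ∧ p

s

¬(¬¬p ∨ ¬¬p ∨ ¬s) ∨ s ∧ p
= ¬(¬¬p ∨ ¬s) ∨ s ∧ p
= ¬p ∧ s ∨ s ∧ p
= s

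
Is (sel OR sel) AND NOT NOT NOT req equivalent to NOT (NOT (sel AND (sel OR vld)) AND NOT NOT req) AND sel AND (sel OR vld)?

E1: (sel OR sel) AND NOT NOT NOT req
    = (sel OR sel) AND NOT req   (double negation)
    = sel AND NOT req   (idempotence)
E2: NOT (NOT (sel AND (sel OR vld)) AND NOT NOT req) AND sel AND (sel OR vld)
    = (sel AND (sel OR vld) OR NOT req) AND sel AND (sel OR vld)   (De Morgan)
    = sel AND (sel OR vld)   (absorption)
    = sel   (absorption)
These differ: at req=1, sel=1, vld=1, E1 = 0 but E2 = 1.

No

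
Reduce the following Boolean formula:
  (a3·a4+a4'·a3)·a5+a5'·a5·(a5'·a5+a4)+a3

(a3·a4+a4'·a3)·a5+a5'·a5·(a5'·a5+a4)+a3
= (a3·a4+a4'·a3)·a5+a5'·a5+a3   [absorption]
= (a3·a4+a4'·a3)·a5+a3   [complement / identity]
= a3·a5+a3   [distribution]
= a3   [absorption]

a3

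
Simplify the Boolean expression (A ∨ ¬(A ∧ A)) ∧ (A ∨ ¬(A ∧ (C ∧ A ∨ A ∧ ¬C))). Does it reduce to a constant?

True

(A ∨ ¬(A ∧ A)) ∧ (A ∨ ¬(A ∧ (C ∧ A ∨ A ∧ ¬C)))
= (A ∨ ¬(A ∧ A)) ∧ (A ∨ ¬(A ∧ A))   [distribution]
= A ∨ ¬(A ∧ A)   [idempotence]
= A ∨ ¬A   [idempotence]
= True   [complement]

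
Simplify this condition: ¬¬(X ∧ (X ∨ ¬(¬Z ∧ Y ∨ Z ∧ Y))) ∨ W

¬¬(X ∧ (X ∨ ¬(¬Z ∧ Y ∨ Z ∧ Y))) ∨ W
= X ∧ (X ∨ ¬(¬Z ∧ Y ∨ Z ∧ Y)) ∨ W   — double negation
= X ∧ (X ∨ ¬Y) ∨ W   — distribution
= X ∨ W   — absorption

X ∨ W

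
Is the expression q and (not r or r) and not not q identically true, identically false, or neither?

neither

q and (not r or r) and not not q
= q and (not r or r) and q   — double negation
= q and q   — complement / identity
= q   — idempotence
This depends on q, so it is not a constant.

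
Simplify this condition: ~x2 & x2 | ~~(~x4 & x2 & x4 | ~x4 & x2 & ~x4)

~x4 & x2

~x2 & x2 | ~~(~x4 & x2 & x4 | ~x4 & x2 & ~x4)
= ~x2 & x2 | ~x4 & x2 & x4 | ~x4 & x2 & ~x4
= ~x4 & x2 & x4 | ~x4 & x2 & ~x4
= ~x4 & x2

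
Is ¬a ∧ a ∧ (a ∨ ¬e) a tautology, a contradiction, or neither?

contradiction

¬a ∧ a ∧ (a ∨ ¬e)
= ¬a ∧ a   [absorption]
= False   [complement]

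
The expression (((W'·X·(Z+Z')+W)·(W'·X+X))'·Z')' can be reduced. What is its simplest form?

(((W'·X·(Z+Z')+W)·(W'·X+X))'·Z')'
= (((W'·X+W)·(W'·X+X))'·Z')'   — complement / identity
= ((W'·X+W·X)'·Z')'   — distribution
= (X'·Z')'   — distribution
= X+Z   — De Morgan

X+Z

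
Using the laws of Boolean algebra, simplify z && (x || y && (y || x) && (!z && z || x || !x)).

z && (x || y && (y || x) && (!z && z || x || !x))
= z && (x || y && (y || x) && (x || !x))   — complement / identity
= z && (x || y && (y || x))   — complement / identity
= z && (x || y)   — absorption

z && (x || y)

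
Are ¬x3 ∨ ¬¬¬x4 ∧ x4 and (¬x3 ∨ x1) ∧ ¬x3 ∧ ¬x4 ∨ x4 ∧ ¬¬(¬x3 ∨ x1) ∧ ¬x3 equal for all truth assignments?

E1: ¬x3 ∨ ¬¬¬x4 ∧ x4
    = ¬x3 ∨ ¬x4 ∧ x4   [double negation]
    = ¬x3   [complement / identity]
E2: (¬x3 ∨ x1) ∧ ¬x3 ∧ ¬x4 ∨ x4 ∧ ¬¬(¬x3 ∨ x1) ∧ ¬x3
    = (¬x3 ∨ x1) ∧ ¬x3 ∧ ¬x4 ∨ x4 ∧ (¬x3 ∨ x1) ∧ ¬x3   [double negation]
    = (¬x3 ∨ x1) ∧ ¬x3   [distribution]
    = ¬x3   [absorption]
Both reduce to ¬x3, so they are equivalent.

Yes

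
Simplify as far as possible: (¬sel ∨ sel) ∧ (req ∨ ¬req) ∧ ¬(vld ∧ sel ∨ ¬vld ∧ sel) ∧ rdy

¬sel ∧ rdy

(¬sel ∨ sel) ∧ (req ∨ ¬req) ∧ ¬(vld ∧ sel ∨ ¬vld ∧ sel) ∧ rdy
= (¬sel ∨ sel) ∧ ¬(vld ∧ sel ∨ ¬vld ∧ sel) ∧ rdy   — complement / identity
= ¬(vld ∧ sel ∨ ¬vld ∧ sel) ∧ rdy   — complement / identity
= ¬sel ∧ rdy   — distribution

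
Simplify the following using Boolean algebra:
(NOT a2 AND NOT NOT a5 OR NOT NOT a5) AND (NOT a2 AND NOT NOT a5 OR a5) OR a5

a5

(NOT a2 AND NOT NOT a5 OR NOT NOT a5) AND (NOT a2 AND NOT NOT a5 OR a5) OR a5
= NOT NOT a5 AND a5 OR NOT a2 AND NOT NOT a5 OR a5   (distribution)
= (a5 OR NOT a2) AND NOT NOT a5 OR a5   (distribution)
= (a5 OR NOT a2) AND a5 OR a5   (double negation)
= a5 OR a5   (absorption)
= a5   (idempotence)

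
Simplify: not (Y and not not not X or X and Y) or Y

not (Y and not not not X or X and Y) or Y
= not (Y and not X or X and Y) or Y   — double negation
= not Y or Y   — distribution
= True   — complement

True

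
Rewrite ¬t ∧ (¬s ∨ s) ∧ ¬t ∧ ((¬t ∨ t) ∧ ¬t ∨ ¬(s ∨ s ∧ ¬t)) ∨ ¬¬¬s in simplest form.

¬t ∨ ¬s

¬t ∧ (¬s ∨ s) ∧ ¬t ∧ ((¬t ∨ t) ∧ ¬t ∨ ¬(s ∨ s ∧ ¬t)) ∨ ¬¬¬s
= ¬t ∧ (¬s ∨ s) ∧ ¬t ∧ (¬t ∨ ¬(s ∨ s ∧ ¬t)) ∨ ¬¬¬s   [complement / identity]
= ¬t ∧ (¬s ∨ s) ∧ ¬t ∧ (¬t ∨ ¬s) ∨ ¬¬¬s   [absorption]
= ¬t ∧ (¬s ∨ s) ∧ ¬t ∨ ¬¬¬s   [absorption]
= ¬t ∧ (¬s ∨ s) ∧ ¬t ∨ ¬s   [double negation]
= ¬t ∧ ¬t ∨ ¬s   [complement / identity]
= ¬t ∨ ¬s   [idempotence]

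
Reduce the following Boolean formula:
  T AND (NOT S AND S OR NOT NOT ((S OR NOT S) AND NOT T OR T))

T

T AND (NOT S AND S OR NOT NOT ((S OR NOT S) AND NOT T OR T))
= T AND (NOT S AND S OR NOT NOT (NOT T OR T))
= T AND NOT NOT (NOT T OR T)
= T AND (NOT T OR T)
= T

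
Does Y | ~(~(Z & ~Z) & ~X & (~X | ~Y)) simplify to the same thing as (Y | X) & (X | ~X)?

E1: Y | ~(~(Z & ~Z) & ~X & (~X | ~Y))
    = Y | ~(~(Z & ~Z) & ~X)
    = Y | Z & ~Z | X
    = Y | X
E2: (Y | X) & (X | ~X)
    = Y | X
Both reduce to Y | X, so they are equivalent.

Yes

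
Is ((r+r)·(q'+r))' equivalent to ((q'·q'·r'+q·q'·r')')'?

E1: ((r+r)·(q'+r))'
    = (r·q'+r)'
    = r'
E2: ((q'·q'·r'+q·q'·r')')'
    = ((q'·r')')'
    = q'·r'
These differ: at q=1, r=0, E1 = 1 but E2 = 0.

No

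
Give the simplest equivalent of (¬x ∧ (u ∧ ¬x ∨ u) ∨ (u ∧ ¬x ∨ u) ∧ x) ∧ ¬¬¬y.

u ∧ ¬y

(¬x ∧ (u ∧ ¬x ∨ u) ∨ (u ∧ ¬x ∨ u) ∧ x) ∧ ¬¬¬y
= (u ∧ ¬x ∨ u) ∧ ¬¬¬y   (distribution)
= (u ∧ ¬x ∨ u) ∧ ¬y   (double negation)
= u ∧ ¬y   (absorption)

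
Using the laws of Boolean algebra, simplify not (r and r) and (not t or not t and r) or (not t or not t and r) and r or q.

not t or q

not (r and r) and (not t or not t and r) or (not t or not t and r) and r or q
= (not t or not t and r) and (not (r and r) or r) or q   — distribution
= (not t or not t and r) and (not r or r) or q   — idempotence
= not t and (not r or r) or q   — absorption
= not t or q   — complement / identity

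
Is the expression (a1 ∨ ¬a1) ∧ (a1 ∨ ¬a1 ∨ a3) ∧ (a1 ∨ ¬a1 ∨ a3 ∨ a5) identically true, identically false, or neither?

identically true

(a1 ∨ ¬a1) ∧ (a1 ∨ ¬a1 ∨ a3) ∧ (a1 ∨ ¬a1 ∨ a3 ∨ a5)
= (a1 ∨ ¬a1) ∧ (a1 ∨ ¬a1 ∨ a3)   (absorption)
= a1 ∨ ¬a1   (absorption)
= True   (complement)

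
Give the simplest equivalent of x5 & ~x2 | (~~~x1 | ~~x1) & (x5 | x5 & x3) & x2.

x5

x5 & ~x2 | (~~~x1 | ~~x1) & (x5 | x5 & x3) & x2
= x5 & ~x2 | (~~~x1 | ~~x1) & x5 & x2   (absorption)
= x5 & ~x2 | (~x1 | ~~x1) & x5 & x2   (double negation)
= x5 & ~x2 | (~x1 | x1) & x5 & x2   (double negation)
= x5 & ~x2 | x5 & x2   (complement / identity)
= x5   (distribution)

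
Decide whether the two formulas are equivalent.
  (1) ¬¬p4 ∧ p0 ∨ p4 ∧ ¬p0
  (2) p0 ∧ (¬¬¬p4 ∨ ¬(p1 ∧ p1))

E1: ¬¬p4 ∧ p0 ∨ p4 ∧ ¬p0
    = p4 ∧ p0 ∨ p4 ∧ ¬p0   — double negation
    = p4   — distribution
E2: p0 ∧ (¬¬¬p4 ∨ ¬(p1 ∧ p1))
    = p0 ∧ (¬p4 ∨ ¬(p1 ∧ p1))   — double negation
    = p0 ∧ (¬p4 ∨ ¬p1)   — idempotence
These differ: at p0=1, p1=0, p4=0, E1 = 0 but E2 = 1.

No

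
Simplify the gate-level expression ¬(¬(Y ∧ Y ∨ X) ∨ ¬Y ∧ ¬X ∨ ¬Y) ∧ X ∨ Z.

Y ∧ X ∨ Z

¬(¬(Y ∧ Y ∨ X) ∨ ¬Y ∧ ¬X ∨ ¬Y) ∧ X ∨ Z
= ¬(¬(Y ∨ X) ∨ ¬Y ∧ ¬X ∨ ¬Y) ∧ X ∨ Z   — idempotence
= ¬(¬(Y ∨ X) ∨ ¬Y) ∧ X ∨ Z   — absorption
= (Y ∨ X) ∧ Y ∧ X ∨ Z   — De Morgan
= Y ∧ X ∨ Z   — absorption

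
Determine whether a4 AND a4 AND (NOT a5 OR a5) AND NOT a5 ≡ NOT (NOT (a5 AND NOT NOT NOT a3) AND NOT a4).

No

E1: a4 AND a4 AND (NOT a5 OR a5) AND NOT a5
    = a4 AND a4 AND NOT a5   [complement / identity]
    = a4 AND NOT a5   [idempotence]
E2: NOT (NOT (a5 AND NOT NOT NOT a3) AND NOT a4)
    = a5 AND NOT NOT NOT a3 OR a4   [De Morgan]
    = a5 AND NOT a3 OR a4   [double negation]
These differ: at a3=0, a4=1, a5=1, E1 = 0 but E2 = 1.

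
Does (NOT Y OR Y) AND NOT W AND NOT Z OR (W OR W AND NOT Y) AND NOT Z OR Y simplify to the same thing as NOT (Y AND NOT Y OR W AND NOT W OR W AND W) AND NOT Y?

E1: (NOT Y OR Y) AND NOT W AND NOT Z OR (W OR W AND NOT Y) AND NOT Z OR Y
    = NOT W AND NOT Z OR (W OR W AND NOT Y) AND NOT Z OR Y   [complement / identity]
    = NOT W AND NOT Z OR W AND NOT Z OR Y   [absorption]
    = NOT Z OR Y   [distribution]
E2: NOT (Y AND NOT Y OR W AND NOT W OR W AND W) AND NOT Y
    = NOT (W AND NOT W OR W AND W) AND NOT Y   [complement / identity]
    = NOT W AND NOT Y   [distribution]
These differ: at W=1, Y=1, Z=0, E1 = 1 but E2 = 0.

No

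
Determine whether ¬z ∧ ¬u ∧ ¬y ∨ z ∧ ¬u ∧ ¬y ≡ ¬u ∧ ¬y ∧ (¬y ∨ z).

E1: ¬z ∧ ¬u ∧ ¬y ∨ z ∧ ¬u ∧ ¬y
    = ¬u ∧ ¬y
E2: ¬u ∧ ¬y ∧ (¬y ∨ z)
    = ¬u ∧ ¬y
Both reduce to ¬u ∧ ¬y, so they are equivalent.

Yes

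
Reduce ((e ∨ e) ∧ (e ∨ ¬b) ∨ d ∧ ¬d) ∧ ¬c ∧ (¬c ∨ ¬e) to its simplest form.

e ∧ ¬c

((e ∨ e) ∧ (e ∨ ¬b) ∨ d ∧ ¬d) ∧ ¬c ∧ (¬c ∨ ¬e)
= ((e ∨ e) ∧ (e ∨ ¬b) ∨ d ∧ ¬d) ∧ ¬c   (absorption)
= (e ∧ ¬b ∨ e ∨ d ∧ ¬d) ∧ ¬c   (distribution)
= (e ∨ d ∧ ¬d) ∧ ¬c   (absorption)
= e ∧ ¬c   (complement / identity)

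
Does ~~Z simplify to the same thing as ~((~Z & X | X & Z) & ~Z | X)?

E1: ~~Z
    = Z   [double negation]
E2: ~((~Z & X | X & Z) & ~Z | X)
    = ~(X & ~Z | X)   [distribution]
    = ~X   [absorption]
These differ: at X=0, Z=0, E1 = 0 but E2 = 1.

No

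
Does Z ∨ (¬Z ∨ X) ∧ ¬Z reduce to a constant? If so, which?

yes, True

Z ∨ (¬Z ∨ X) ∧ ¬Z
= Z ∨ ¬Z
= True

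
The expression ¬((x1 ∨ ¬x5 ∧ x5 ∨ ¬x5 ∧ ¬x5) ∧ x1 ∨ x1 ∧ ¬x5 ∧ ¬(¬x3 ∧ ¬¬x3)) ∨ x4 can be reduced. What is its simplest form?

¬((x1 ∨ ¬x5 ∧ x5 ∨ ¬x5 ∧ ¬x5) ∧ x1 ∨ x1 ∧ ¬x5 ∧ ¬(¬x3 ∧ ¬¬x3)) ∨ x4
= ¬((x1 ∨ ¬x5) ∧ x1 ∨ x1 ∧ ¬x5 ∧ ¬(¬x3 ∧ ¬¬x3)) ∨ x4   (distribution)
= ¬((x1 ∨ ¬x5) ∧ x1 ∨ x1 ∧ ¬x5 ∧ (x3 ∨ ¬x3)) ∨ x4   (De Morgan)
= ¬((x1 ∨ ¬x5) ∧ x1 ∨ x1 ∧ ¬x5) ∨ x4   (complement / identity)
= ¬(x1 ∨ x1 ∧ ¬x5) ∨ x4   (absorption)
= ¬x1 ∨ x4   (absorption)

¬x1 ∨ x4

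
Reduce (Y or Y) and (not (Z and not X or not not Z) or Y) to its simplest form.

Y

(Y or Y) and (not (Z and not X or not not Z) or Y)
= (Y or Y) and (not (Z and not X or Z) or Y)
= (Y or Y) and (not Z or Y)
= Y or Y and not Z
= Y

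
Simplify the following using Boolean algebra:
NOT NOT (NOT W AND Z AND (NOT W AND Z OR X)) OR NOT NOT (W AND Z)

Z

NOT NOT (NOT W AND Z AND (NOT W AND Z OR X)) OR NOT NOT (W AND Z)
= NOT NOT (NOT W AND Z) OR NOT NOT (W AND Z)   — absorption
= NOT NOT (NOT W AND Z) OR W AND Z   — double negation
= NOT W AND Z OR W AND Z   — double negation
= Z   — distribution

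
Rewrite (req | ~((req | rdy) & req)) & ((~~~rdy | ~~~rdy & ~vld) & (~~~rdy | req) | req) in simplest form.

(req | ~((req | rdy) & req)) & ((~~~rdy | ~~~rdy & ~vld) & (~~~rdy | req) | req)
= (req | ~((req | rdy) & req)) & (~~~rdy & (~~~rdy | req) | req)   — absorption
= (req | ~req) & (~~~rdy & (~~~rdy | req) | req)   — absorption
= (req | ~req) & (~~~rdy | req)   — absorption
= ~~~rdy | req   — complement / identity
= ~rdy | req   — double negation

~rdy | req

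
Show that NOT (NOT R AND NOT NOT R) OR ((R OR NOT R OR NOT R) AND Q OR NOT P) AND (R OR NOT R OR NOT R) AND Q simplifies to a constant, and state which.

NOT (NOT R AND NOT NOT R) OR ((R OR NOT R OR NOT R) AND Q OR NOT P) AND (R OR NOT R OR NOT R) AND Q
= NOT (NOT R AND NOT NOT R) OR (R OR NOT R OR NOT R) AND Q   [absorption]
= NOT (NOT R AND NOT NOT R) OR (R OR NOT R) AND Q   [idempotence]
= R OR NOT R OR (R OR NOT R) AND Q   [De Morgan]
= R OR NOT R   [absorption]
= TRUE   [complement]

TRUE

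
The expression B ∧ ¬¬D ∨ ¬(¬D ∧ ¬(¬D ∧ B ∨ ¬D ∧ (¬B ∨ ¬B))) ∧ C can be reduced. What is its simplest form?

B ∧ ¬¬D ∨ ¬(¬D ∧ ¬(¬D ∧ B ∨ ¬D ∧ (¬B ∨ ¬B))) ∧ C
= B ∧ ¬¬D ∨ ¬(¬D ∧ ¬(¬D ∧ B ∨ ¬D ∧ ¬B)) ∧ C   (idempotence)
= B ∧ ¬¬D ∨ ¬(¬D ∧ ¬¬D) ∧ C   (distribution)
= B ∧ ¬¬D ∨ (D ∨ ¬D) ∧ C   (De Morgan)
= B ∧ ¬¬D ∨ C   (complement / identity)
= B ∧ D ∨ C   (double negation)

B ∧ D ∨ C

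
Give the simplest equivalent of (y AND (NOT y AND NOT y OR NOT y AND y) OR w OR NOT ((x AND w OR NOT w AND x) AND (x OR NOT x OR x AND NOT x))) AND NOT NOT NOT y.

(w OR NOT x) AND NOT y

(y AND (NOT y AND NOT y OR NOT y AND y) OR w OR NOT ((x AND w OR NOT w AND x) AND (x OR NOT x OR x AND NOT x))) AND NOT NOT NOT y
= (y AND (NOT y AND NOT y OR NOT y AND y) OR w OR NOT ((x AND w OR NOT w AND x) AND (x OR NOT x OR x AND NOT x))) AND NOT y   — double negation
= (y AND (NOT y AND NOT y OR NOT y AND y) OR w OR NOT (x AND (x OR NOT x OR x AND NOT x))) AND NOT y   — distribution
= (y AND NOT y OR w OR NOT (x AND (x OR NOT x OR x AND NOT x))) AND NOT y   — distribution
= (w OR NOT (x AND (x OR NOT x OR x AND NOT x))) AND NOT y   — complement / identity
= (w OR NOT (x AND (x OR NOT x))) AND NOT y   — complement / identity
= (w OR NOT x) AND NOT y   — complement / identity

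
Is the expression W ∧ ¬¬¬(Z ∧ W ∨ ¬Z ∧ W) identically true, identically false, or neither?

W ∧ ¬¬¬(Z ∧ W ∨ ¬Z ∧ W)
= W ∧ ¬¬¬W   (distribution)
= W ∧ ¬W   (double negation)
= False   (complement)

identically false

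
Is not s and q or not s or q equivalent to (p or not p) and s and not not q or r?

E1: not s and q or not s or q
    = not s or q   — absorption
E2: (p or not p) and s and not not q or r
    = s and not not q or r   — complement / identity
    = s and q or r   — double negation
These differ: at p=0, q=0, r=0, s=0, E1 = 1 but E2 = 0.

No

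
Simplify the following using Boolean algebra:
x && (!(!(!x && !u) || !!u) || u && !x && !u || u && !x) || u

u

x && (!(!(!x && !u) || !!u) || u && !x && !u || u && !x) || u
= x && (!x && !u && !u || u && !x && !u || u && !x) || u
= x && (!x && !u || u && !x) || u
= x && !x || u
= u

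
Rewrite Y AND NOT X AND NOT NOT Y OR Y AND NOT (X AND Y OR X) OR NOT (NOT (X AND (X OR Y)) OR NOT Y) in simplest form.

Y

Y AND NOT X AND NOT NOT Y OR Y AND NOT (X AND Y OR X) OR NOT (NOT (X AND (X OR Y)) OR NOT Y)
= Y AND NOT X AND NOT NOT Y OR Y AND NOT (X AND Y OR X) OR NOT (NOT X OR NOT Y)   [absorption]
= Y AND NOT X AND Y OR Y AND NOT (X AND Y OR X) OR NOT (NOT X OR NOT Y)   [double negation]
= Y AND NOT X AND Y OR Y AND NOT X OR NOT (NOT X OR NOT Y)   [absorption]
= Y AND NOT X AND Y OR Y AND NOT X OR X AND Y   [De Morgan]
= Y AND NOT X OR X AND Y   [absorption]
= Y   [distribution]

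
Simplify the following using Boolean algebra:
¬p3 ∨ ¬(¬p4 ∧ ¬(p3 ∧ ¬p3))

¬p3 ∨ p4

¬p3 ∨ ¬(¬p4 ∧ ¬(p3 ∧ ¬p3))
= ¬p3 ∨ p4 ∨ p3 ∧ ¬p3   — De Morgan
= ¬p3 ∨ p4   — complement / identity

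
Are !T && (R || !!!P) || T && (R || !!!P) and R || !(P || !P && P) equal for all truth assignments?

Yes

E1: !T && (R || !!!P) || T && (R || !!!P)
    = R || !!!P   [distribution]
    = R || !P   [double negation]
E2: R || !(P || !P && P)
    = R || !P   [complement / identity]
Both reduce to R || !P, so they are equivalent.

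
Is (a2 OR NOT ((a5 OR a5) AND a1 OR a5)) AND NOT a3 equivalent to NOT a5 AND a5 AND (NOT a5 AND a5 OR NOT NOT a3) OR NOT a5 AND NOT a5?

No

E1: (a2 OR NOT ((a5 OR a5) AND a1 OR a5)) AND NOT a3
    = (a2 OR NOT (a5 AND a1 OR a5)) AND NOT a3   [idempotence]
    = (a2 OR NOT a5) AND NOT a3   [absorption]
E2: NOT a5 AND a5 AND (NOT a5 AND a5 OR NOT NOT a3) OR NOT a5 AND NOT a5
    = NOT a5 AND a5 AND (NOT a5 AND a5 OR a3) OR NOT a5 AND NOT a5   [double negation]
    = NOT a5 AND a5 OR NOT a5 AND NOT a5   [absorption]
    = NOT a5   [distribution]
These differ: at a1=0, a2=1, a3=1, a5=0, E1 = 0 but E2 = 1.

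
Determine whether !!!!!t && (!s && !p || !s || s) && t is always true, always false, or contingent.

always false

!!!!!t && (!s && !p || !s || s) && t
= !!!!!t && (!s || s) && t   [absorption]
= !!!!!t && t   [complement / identity]
= !!!t && t   [double negation]
= !t && t   [double negation]
= false   [complement]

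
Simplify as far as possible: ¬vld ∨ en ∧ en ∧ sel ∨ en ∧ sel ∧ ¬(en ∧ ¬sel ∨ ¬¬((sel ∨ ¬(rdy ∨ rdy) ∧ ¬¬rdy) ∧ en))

¬vld ∨ en ∧ sel

¬vld ∨ en ∧ en ∧ sel ∨ en ∧ sel ∧ ¬(en ∧ ¬sel ∨ ¬¬((sel ∨ ¬(rdy ∨ rdy) ∧ ¬¬rdy) ∧ en))
= ¬vld ∨ en ∧ en ∧ sel ∨ en ∧ sel ∧ ¬(en ∧ ¬sel ∨ (sel ∨ ¬(rdy ∨ rdy) ∧ ¬¬rdy) ∧ en)   [double negation]
= ¬vld ∨ en ∧ en ∧ sel ∨ en ∧ sel ∧ ¬(en ∧ ¬sel ∨ (sel ∨ ¬rdy ∧ ¬¬rdy) ∧ en)   [idempotence]
= ¬vld ∨ en ∧ en ∧ sel ∨ en ∧ sel ∧ ¬(en ∧ ¬sel ∨ (sel ∨ ¬rdy ∧ rdy) ∧ en)   [double negation]
= ¬vld ∨ en ∧ en ∧ sel ∨ en ∧ sel ∧ ¬(en ∧ ¬sel ∨ sel ∧ en)   [complement / identity]
= ¬vld ∨ en ∧ en ∧ sel ∨ en ∧ sel ∧ ¬en   [distribution]
= ¬vld ∨ en ∧ sel   [distribution]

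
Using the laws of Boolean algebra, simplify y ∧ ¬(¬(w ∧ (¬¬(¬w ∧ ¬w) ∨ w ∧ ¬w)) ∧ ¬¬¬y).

y ∧ ¬(¬(w ∧ (¬¬(¬w ∧ ¬w) ∨ w ∧ ¬w)) ∧ ¬¬¬y)
= y ∧ ¬(¬(w ∧ (¬¬(¬w ∧ ¬w) ∨ w ∧ ¬w)) ∧ ¬y)   (double negation)
= y ∧ (w ∧ (¬¬(¬w ∧ ¬w) ∨ w ∧ ¬w) ∨ y)   (De Morgan)
= y ∧ (w ∧ (¬w ∧ ¬w ∨ w ∧ ¬w) ∨ y)   (double negation)
= y ∧ (w ∧ ¬w ∨ y)   (distribution)
= y ∧ y   (complement / identity)
= y   (idempotence)

y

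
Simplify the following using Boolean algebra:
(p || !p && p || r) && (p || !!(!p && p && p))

(p || !p && p || r) && (p || !!(!p && p && p))
= (p || !p && p || r) && (p || !p && p && p)   — double negation
= (p || !p && p || r) && (p || !p && p)   — idempotence
= p || !p && p   — absorption
= p   — complement / identity

p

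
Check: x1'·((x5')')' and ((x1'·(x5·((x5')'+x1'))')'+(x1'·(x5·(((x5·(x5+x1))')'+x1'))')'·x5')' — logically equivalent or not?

Yes

E1: x1'·((x5')')'
    = x1'·x5'   (double negation)
E2: ((x1'·(x5·((x5')'+x1'))')'+(x1'·(x5·(((x5·(x5+x1))')'+x1'))')'·x5')'
    = ((x1'·(x5·((x5')'+x1'))')'+(x1'·(x5·((x5')'+x1'))')'·x5')'   (absorption)
    = ((x1'·(x5·((x5')'+x1'))')')'   (absorption)
    = x1'·(x5·((x5')'+x1'))'   (double negation)
    = x1'·(x5·(x5+x1'))'   (double negation)
    = x1'·x5'   (absorption)
Both reduce to x1'·x5', so they are equivalent.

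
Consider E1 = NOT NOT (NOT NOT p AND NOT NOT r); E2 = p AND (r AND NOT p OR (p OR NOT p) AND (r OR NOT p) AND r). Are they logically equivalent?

Yes

E1: NOT NOT (NOT NOT p AND NOT NOT r)
    = NOT (NOT p OR NOT r)   (De Morgan)
    = p AND r   (De Morgan)
E2: p AND (r AND NOT p OR (p OR NOT p) AND (r OR NOT p) AND r)
    = p AND (r AND NOT p OR (r OR NOT p) AND r)   (complement / identity)
    = p AND (r AND NOT p OR r)   (absorption)
    = p AND r   (absorption)
Both reduce to p AND r, so they are equivalent.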